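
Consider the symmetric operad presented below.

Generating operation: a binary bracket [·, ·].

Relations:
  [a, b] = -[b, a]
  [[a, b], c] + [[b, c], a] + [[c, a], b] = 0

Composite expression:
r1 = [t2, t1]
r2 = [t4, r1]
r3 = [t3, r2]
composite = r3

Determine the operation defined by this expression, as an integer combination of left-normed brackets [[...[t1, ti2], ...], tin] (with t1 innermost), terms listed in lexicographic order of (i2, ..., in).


-[[[t1, t2], t4], t3]

A multilinear Lie element is pinned by t1-initial words (t1 innermost).
Composite bracket: [t3, [t4, [t2, t1]]]
Applying ab - ba throughout gives 8 signed words (2^3 = 8).
Keep just the words that open with t1:
  word t1t2t4t3 has sign -1, contributing -[[[t1, t2], t4], t3]


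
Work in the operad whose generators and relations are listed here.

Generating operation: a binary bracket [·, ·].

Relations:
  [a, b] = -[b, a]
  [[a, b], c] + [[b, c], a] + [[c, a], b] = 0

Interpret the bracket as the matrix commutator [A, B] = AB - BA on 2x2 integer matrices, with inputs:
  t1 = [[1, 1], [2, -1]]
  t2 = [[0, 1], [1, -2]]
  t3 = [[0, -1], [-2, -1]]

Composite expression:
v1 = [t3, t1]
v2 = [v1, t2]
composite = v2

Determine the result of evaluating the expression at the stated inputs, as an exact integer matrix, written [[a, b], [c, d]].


[[9, -6], [-12, -9]]

[t3, t1] = [[0, 3], [-6, 0]]
[[t3, t1], t2] = [[9, -6], [-12, -9]]


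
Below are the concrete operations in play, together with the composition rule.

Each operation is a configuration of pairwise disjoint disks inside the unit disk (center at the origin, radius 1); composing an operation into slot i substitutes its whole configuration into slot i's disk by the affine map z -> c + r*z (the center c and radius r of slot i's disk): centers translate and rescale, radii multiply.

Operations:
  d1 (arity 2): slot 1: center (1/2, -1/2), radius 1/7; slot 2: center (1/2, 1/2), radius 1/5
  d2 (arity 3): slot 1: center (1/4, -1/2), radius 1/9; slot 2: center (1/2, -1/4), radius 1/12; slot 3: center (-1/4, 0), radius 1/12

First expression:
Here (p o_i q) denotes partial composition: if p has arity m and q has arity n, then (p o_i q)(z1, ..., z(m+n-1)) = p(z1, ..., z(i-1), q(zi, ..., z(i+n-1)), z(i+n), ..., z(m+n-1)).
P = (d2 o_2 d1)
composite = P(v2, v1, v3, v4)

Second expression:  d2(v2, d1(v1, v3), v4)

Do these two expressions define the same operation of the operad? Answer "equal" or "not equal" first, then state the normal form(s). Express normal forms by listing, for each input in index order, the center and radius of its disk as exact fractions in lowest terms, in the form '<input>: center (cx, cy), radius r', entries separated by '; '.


equal; the common form is v1: center (13/24, -7/24), radius 1/84; v2: center (1/4, -1/2), radius 1/9; v3: center (13/24, -5/24), radius 1/60; v4: center (-1/4, 0), radius 1/12


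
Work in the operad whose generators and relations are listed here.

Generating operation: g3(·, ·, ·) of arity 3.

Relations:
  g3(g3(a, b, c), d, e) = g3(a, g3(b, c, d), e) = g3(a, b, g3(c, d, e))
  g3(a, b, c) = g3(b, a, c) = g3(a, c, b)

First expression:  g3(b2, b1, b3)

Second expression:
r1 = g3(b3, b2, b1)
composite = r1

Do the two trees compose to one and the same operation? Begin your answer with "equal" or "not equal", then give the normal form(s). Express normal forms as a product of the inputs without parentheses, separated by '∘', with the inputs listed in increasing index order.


equal; the common form is b1 ∘ b2 ∘ b3

Normal form of the first expression: b1 ∘ b2 ∘ b3
Normal form of the second expression: b1 ∘ b2 ∘ b3
The forms coincide; equal.


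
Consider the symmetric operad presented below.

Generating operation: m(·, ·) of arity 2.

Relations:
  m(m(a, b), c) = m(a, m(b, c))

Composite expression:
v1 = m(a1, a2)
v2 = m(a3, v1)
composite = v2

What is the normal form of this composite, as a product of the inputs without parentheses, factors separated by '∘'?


a3 ∘ a1 ∘ a2


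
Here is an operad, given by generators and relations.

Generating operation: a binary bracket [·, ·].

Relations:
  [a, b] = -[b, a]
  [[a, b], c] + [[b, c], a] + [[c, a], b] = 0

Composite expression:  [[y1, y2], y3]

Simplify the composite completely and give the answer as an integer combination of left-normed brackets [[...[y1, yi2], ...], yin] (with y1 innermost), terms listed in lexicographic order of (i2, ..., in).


A multilinear Lie element is pinned by y1-initial words (y1 innermost).
Composite bracket: [[y1, y2], y3]
Full expansion: 4 signed words from ab - ba (2^2 = 4).
Coefficients come from the y1-initial words:
  from y1y2y3, sign +1: term +[[y1, y2], y3]

[[y1, y2], y3]


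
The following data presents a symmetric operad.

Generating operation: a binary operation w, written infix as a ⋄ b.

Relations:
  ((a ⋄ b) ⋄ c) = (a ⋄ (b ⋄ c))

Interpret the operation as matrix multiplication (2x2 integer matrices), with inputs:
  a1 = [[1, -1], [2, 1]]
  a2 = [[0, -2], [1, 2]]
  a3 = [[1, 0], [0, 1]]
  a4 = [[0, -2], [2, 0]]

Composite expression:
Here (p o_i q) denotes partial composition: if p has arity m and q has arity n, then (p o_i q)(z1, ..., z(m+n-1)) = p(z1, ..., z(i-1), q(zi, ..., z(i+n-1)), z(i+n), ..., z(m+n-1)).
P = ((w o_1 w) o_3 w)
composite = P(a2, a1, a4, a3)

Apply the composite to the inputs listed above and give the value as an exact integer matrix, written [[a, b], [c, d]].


(a2 ⋄ a1) = [[-4, -2], [5, 1]]
(a4 ⋄ a3) = [[0, -2], [2, 0]]
((a2 ⋄ a1) ⋄ (a4 ⋄ a3)) = [[-4, 8], [2, -10]]

[[-4, 8], [2, -10]]


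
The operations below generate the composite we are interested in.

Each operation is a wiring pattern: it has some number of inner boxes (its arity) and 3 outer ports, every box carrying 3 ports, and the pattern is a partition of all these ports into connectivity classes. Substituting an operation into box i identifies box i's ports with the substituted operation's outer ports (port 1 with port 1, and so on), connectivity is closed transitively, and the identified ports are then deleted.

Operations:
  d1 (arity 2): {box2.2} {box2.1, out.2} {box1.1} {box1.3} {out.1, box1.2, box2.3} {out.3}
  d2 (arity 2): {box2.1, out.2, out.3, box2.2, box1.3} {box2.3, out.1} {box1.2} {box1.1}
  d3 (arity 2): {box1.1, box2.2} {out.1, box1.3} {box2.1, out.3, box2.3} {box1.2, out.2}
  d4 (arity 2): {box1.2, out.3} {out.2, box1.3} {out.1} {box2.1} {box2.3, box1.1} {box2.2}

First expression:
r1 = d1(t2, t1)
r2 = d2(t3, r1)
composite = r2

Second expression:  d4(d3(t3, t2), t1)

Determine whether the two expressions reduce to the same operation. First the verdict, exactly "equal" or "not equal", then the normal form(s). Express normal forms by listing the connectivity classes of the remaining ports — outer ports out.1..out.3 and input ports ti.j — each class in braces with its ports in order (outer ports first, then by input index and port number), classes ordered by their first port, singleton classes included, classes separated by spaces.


not equal; first: {out.1} {out.2, out.3, t1.1, t1.3, t2.2, t3.3} {t1.2} {t2.1} {t2.3} {t3.1} {t3.2}; second: {out.1} {out.2, t2.1, t2.3} {out.3, t3.2} {t1.1} {t1.2} {t1.3, t3.3} {t2.2, t3.1}


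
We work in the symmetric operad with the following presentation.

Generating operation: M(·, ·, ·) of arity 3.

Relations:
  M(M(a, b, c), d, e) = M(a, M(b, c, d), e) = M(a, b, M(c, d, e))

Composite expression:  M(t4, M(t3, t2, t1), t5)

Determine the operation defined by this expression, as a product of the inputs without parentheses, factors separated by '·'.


t4 · t3 · t2 · t1 · t5

Associativity of M dissolves the nesting; only the t-input order survives.
M(t3, t2, t1) collapses to t3 · t2 · t1
M(t4, M(t3, t2, t1), t5) collapses to t4 · t3 · t2 · t1 · t5


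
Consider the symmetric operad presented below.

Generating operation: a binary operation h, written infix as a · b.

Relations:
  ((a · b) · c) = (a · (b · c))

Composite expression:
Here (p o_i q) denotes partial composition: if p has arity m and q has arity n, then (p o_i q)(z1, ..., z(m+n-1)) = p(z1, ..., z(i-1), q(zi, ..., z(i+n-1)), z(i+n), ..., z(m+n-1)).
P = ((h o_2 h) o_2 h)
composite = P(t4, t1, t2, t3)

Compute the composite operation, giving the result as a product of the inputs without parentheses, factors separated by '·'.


t4 · t1 · t2 · t3


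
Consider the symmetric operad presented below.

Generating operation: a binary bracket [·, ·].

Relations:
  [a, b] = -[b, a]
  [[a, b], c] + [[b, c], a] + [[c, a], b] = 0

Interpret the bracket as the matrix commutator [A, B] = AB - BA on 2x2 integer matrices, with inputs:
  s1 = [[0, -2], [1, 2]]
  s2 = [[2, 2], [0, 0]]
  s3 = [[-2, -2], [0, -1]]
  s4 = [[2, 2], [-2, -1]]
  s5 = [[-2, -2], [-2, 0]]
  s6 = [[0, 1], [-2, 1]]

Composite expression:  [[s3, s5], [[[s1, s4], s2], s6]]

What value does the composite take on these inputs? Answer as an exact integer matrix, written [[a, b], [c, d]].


[[-4, 40], [-56, 4]]

[s3, s5] = [[4, -2], [-2, -4]]
[s1, s4] = [[2, 2], [-1, -2]]
[[s1, s4], s2] = [[2, 4], [-2, -2]]
[[[s1, s4], s2], s6] = [[-6, 8], [10, 6]]
[[s3, s5], [[[s1, s4], s2], s6]] = [[-4, 40], [-56, 4]]


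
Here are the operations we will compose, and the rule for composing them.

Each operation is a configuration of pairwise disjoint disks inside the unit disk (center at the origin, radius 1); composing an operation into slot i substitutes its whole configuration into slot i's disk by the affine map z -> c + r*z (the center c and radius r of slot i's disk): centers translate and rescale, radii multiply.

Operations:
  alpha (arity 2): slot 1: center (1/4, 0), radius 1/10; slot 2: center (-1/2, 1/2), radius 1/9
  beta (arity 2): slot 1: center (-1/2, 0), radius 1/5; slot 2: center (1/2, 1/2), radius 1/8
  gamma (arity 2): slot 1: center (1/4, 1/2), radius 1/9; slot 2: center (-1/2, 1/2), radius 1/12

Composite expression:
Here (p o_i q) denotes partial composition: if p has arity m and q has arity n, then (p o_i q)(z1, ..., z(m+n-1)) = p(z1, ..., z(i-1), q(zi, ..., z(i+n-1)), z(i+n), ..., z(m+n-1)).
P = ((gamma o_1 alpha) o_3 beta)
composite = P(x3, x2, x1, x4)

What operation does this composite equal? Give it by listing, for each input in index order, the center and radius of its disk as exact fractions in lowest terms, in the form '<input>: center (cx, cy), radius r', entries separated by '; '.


x1: center (-13/24, 1/2), radius 1/60; x2: center (7/36, 5/9), radius 1/81; x3: center (5/18, 1/2), radius 1/90; x4: center (-11/24, 13/24), radius 1/96

Each x-disk chains the slot maps above it in gamma; radii multiply.
input x3: applying the 2 nested substitutions gives center (5/18, 1/2), radius 1/90
input x2: applying the 2 nested substitutions gives center (7/36, 5/9), radius 1/81
input x1: applying the 2 nested substitutions gives center (-13/24, 1/2), radius 1/60
input x4: applying the 2 nested substitutions gives center (-11/24, 13/24), radius 1/96


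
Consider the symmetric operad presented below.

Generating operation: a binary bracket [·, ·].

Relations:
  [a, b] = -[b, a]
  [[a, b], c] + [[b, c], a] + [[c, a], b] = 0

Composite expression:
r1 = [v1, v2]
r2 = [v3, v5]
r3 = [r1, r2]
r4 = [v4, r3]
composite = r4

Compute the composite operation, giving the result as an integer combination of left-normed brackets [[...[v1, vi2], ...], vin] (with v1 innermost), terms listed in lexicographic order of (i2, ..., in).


-[[[[v1, v2], v3], v5], v4] + [[[[v1, v2], v5], v3], v4]

Left-normed coefficients sit on the v1-initial expansion words.
Composite bracket: [v4, [[v1, v2], [v3, v5]]]
Each bracket splits as ab - ba, giving 16 signed words (2^4 = 16).
Keep just the words that open with v1:
  from v1v2v3v5v4, sign -1: term -[[[[v1, v2], v3], v5], v4]
  from v1v2v5v3v4, sign +1: term +[[[[v1, v2], v5], v3], v4]


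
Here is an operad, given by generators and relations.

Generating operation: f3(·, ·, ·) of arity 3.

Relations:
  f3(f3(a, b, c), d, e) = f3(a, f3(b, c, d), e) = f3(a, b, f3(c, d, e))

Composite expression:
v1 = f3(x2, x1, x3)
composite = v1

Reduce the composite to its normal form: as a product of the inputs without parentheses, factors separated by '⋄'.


x2 ⋄ x1 ⋄ x3

Every regrouping of f3 is equal, so read the x-inputs in written order.
f3(x2, x1, x3) reduces to x2 ⋄ x1 ⋄ x3


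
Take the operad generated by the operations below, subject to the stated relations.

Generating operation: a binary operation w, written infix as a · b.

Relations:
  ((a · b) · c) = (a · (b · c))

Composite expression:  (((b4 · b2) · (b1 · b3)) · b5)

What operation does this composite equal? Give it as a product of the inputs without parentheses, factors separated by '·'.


b4 · b2 · b1 · b3 · b5

Key point: w is associative — brackets drop, the b-order remains.
(b4 · b2) collapses to b4 · b2
(b1 · b3) collapses to b1 · b3
((b4 · b2) · (b1 · b3)) collapses to b4 · b2 · b1 · b3
(((b4 · b2) · (b1 · b3)) · b5) collapses to b4 · b2 · b1 · b3 · b5


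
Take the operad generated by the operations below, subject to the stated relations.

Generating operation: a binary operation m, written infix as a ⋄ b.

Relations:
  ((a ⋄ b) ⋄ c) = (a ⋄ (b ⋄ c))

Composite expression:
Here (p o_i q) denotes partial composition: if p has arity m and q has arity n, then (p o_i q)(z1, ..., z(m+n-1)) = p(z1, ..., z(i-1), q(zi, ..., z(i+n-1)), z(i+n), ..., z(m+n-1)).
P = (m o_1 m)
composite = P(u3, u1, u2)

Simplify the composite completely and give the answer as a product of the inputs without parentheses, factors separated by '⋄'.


u3 ⋄ u1 ⋄ u2

The m-tree's shape is irrelevant; the u-reading-order decides.
(u3 ⋄ u1) collapses to u3 ⋄ u1
((u3 ⋄ u1) ⋄ u2) collapses to u3 ⋄ u1 ⋄ u2


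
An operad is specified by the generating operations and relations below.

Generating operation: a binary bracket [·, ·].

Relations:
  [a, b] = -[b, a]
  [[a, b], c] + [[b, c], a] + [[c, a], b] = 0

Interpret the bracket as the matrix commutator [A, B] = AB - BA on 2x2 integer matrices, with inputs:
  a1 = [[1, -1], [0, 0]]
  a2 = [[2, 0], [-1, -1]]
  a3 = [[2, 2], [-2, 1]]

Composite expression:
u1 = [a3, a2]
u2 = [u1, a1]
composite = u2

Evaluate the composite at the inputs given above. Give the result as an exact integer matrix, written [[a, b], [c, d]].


[[-5, 10], [-5, 5]]

[a3, a2] = [[-2, -6], [-5, 2]]
[[a3, a2], a1] = [[-5, 10], [-5, 5]]


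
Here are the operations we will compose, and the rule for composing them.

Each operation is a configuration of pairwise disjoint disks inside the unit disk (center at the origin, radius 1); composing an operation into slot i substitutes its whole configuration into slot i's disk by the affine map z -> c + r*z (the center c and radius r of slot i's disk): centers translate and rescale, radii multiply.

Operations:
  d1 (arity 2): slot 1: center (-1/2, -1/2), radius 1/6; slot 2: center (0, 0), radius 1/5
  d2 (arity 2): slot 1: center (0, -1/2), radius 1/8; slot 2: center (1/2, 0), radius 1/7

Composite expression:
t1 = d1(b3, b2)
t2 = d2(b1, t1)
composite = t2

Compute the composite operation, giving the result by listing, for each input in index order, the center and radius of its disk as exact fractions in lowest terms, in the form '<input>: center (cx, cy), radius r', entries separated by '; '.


b1: center (0, -1/2), radius 1/8; b2: center (1/2, 0), radius 1/35; b3: center (3/7, -1/14), radius 1/42

Nesting under d2 composes maps z -> c + r*z down each b-path.
b1 passes through 1 substitution, ending at center (0, -1/2), radius 1/8
b3 passes through 2 substitutions, ending at center (3/7, -1/14), radius 1/42
b2 passes through 2 substitutions, ending at center (1/2, 0), radius 1/35


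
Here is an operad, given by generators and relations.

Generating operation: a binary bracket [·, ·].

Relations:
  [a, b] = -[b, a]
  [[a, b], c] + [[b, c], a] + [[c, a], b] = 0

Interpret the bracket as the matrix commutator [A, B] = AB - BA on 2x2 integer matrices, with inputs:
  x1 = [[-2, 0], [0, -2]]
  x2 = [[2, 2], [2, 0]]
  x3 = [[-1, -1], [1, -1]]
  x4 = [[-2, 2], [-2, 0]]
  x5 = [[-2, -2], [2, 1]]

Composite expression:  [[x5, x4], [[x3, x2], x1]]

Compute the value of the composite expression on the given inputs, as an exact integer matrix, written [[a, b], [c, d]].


[[0, 0], [0, 0]]


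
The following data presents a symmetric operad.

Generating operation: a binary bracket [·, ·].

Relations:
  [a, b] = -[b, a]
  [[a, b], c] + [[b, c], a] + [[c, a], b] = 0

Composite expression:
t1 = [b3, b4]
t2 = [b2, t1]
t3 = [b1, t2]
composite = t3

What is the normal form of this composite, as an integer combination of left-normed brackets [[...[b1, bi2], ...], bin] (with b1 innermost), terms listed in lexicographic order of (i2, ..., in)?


A multilinear Lie element is pinned by b1-initial words (b1 innermost).
Composite bracket: [b1, [b2, [b3, b4]]]
Full expansion: 8 signed words from ab - ba (2^3 = 8).
The b1-initial words carry the normal form:
  b1b2b3b4 (sign +1) contributes +[[[b1, b2], b3], b4]
  b1b2b4b3 (sign -1) contributes -[[[b1, b2], b4], b3]
  b1b3b4b2 (sign -1) contributes -[[[b1, b3], b4], b2]
  b1b4b3b2 (sign +1) contributes +[[[b1, b4], b3], b2]

[[[b1, b2], b3], b4] - [[[b1, b2], b4], b3] - [[[b1, b3], b4], b2] + [[[b1, b4], b3], b2]


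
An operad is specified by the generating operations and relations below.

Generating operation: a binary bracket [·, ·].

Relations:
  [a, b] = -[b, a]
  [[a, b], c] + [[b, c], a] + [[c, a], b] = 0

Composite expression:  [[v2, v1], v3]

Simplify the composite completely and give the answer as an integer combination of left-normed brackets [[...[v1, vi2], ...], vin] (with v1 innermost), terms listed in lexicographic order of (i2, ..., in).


-[[v1, v2], v3]


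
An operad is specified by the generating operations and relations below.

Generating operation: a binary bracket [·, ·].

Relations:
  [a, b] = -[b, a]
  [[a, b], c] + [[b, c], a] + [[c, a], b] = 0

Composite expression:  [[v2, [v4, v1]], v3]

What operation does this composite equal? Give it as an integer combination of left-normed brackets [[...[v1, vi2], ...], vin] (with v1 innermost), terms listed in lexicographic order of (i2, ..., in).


Skip Jacobi rewriting: expand, keep v1-initial words, read off terms.
Composite bracket: [[v2, [v4, v1]], v3]
The bracket unfolds into 8 signed words via [a, b] = ab - ba (2^3 = 8).
The v1-initial words carry the normal form:
  from v1v4v2v3, sign +1: term +[[[v1, v4], v2], v3]

[[[v1, v4], v2], v3]


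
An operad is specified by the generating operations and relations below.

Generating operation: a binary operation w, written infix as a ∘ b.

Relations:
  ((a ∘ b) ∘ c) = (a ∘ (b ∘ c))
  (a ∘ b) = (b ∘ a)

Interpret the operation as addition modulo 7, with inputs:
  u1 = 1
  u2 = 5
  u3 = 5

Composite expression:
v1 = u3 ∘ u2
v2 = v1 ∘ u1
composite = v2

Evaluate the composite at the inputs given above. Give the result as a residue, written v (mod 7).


4 (mod 7)


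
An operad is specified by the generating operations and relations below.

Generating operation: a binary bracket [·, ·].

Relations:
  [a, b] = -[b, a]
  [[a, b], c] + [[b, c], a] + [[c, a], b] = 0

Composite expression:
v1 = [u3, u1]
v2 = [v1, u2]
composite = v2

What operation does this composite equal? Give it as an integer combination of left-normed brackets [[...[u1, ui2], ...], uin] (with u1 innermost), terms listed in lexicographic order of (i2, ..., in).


-[[u1, u3], u2]


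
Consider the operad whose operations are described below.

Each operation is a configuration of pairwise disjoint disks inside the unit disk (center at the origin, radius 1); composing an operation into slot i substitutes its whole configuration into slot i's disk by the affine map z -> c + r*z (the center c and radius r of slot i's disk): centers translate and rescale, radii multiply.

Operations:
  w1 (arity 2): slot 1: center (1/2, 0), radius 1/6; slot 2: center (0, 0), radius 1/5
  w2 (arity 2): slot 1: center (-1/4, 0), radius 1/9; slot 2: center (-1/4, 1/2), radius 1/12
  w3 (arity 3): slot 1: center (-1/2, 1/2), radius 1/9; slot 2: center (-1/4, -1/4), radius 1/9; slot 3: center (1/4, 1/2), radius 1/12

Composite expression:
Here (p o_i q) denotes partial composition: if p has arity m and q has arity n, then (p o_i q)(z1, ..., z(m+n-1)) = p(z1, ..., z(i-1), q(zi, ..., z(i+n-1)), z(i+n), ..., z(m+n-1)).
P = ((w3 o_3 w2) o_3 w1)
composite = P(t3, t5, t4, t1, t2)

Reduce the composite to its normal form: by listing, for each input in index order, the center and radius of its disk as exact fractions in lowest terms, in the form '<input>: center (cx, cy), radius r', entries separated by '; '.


t1: center (11/48, 1/2), radius 1/540; t2: center (11/48, 13/24), radius 1/144; t3: center (-1/2, 1/2), radius 1/9; t4: center (101/432, 1/2), radius 1/648; t5: center (-1/4, -1/4), radius 1/9

Follow each t-input down from w3: c' goes to c + r*c', radius to r*r'.
input t3: composing its 1 substitution step yields center (-1/2, 1/2), radius 1/9
input t5: composing its 1 substitution step yields center (-1/4, -1/4), radius 1/9
input t4: composing its 3 substitution steps yields center (101/432, 1/2), radius 1/648
input t1: composing its 3 substitution steps yields center (11/48, 1/2), radius 1/540
input t2: composing its 2 substitution steps yields center (11/48, 13/24), radius 1/144


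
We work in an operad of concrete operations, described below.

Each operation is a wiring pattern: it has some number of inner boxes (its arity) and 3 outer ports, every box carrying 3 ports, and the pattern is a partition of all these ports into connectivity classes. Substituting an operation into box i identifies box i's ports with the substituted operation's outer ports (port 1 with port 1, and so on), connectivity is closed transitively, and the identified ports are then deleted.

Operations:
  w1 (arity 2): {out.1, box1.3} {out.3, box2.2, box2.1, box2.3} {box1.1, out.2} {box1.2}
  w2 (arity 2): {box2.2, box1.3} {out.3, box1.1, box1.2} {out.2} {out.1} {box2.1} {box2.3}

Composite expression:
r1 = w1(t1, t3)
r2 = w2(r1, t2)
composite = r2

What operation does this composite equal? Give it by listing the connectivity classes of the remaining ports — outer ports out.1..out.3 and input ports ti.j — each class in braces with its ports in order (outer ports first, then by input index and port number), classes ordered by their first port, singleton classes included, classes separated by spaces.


{out.1} {out.2} {out.3, t1.1, t1.3} {t1.2} {t2.1} {t2.2, t3.1, t3.2, t3.3} {t2.3}

After gluing at w2, chains via deleted ports link the t-ports.
through w1, on inputs (t1, t3): {out.1, t1.3} {out.2, t1.1} {out.3, t3.1, t3.2, t3.3} {t1.2} (out.j = stage outer ports)
through w2, on inputs (t1, t3, t2): {out.1} {out.2} {out.3, t1.1, t1.3} {t1.2} {t2.1} {t2.2, t3.1, t3.2, t3.3} {t2.3} (out.j = stage outer ports)


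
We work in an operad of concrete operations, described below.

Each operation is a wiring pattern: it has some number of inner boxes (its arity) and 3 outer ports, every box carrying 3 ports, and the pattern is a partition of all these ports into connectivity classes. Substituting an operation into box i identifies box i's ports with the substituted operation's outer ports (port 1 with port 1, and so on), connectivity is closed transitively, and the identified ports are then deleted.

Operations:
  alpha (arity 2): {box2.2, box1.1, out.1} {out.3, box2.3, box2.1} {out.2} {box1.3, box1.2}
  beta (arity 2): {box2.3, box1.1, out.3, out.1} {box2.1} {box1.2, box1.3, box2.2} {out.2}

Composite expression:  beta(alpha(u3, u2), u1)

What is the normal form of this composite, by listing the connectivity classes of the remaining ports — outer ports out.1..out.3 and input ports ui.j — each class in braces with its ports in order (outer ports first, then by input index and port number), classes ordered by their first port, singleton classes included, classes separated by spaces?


{out.1, out.3, u1.3, u2.2, u3.1} {out.2} {u1.1} {u1.2, u2.1, u2.3} {u3.2, u3.3}


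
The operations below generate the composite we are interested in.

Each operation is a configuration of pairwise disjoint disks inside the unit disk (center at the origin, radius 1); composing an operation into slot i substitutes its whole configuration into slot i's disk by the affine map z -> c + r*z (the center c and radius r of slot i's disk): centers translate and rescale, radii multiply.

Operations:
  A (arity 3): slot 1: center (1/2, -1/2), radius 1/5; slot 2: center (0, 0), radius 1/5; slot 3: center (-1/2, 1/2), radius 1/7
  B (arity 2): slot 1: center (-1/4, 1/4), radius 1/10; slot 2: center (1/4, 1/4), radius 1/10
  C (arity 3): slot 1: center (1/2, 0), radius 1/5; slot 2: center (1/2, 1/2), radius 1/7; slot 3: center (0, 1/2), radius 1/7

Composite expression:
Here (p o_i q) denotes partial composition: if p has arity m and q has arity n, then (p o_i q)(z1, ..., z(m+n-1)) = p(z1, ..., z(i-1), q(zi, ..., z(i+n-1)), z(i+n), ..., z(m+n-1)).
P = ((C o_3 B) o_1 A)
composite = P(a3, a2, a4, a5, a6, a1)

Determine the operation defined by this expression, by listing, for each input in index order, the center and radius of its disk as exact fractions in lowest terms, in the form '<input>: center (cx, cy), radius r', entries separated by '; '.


Nesting under C composes maps z -> c + r*z down each a-path.
a3 passes through 2 substitutions, ending at center (3/5, -1/10), radius 1/25
a2 passes through 2 substitutions, ending at center (1/2, 0), radius 1/25
a4 passes through 2 substitutions, ending at center (2/5, 1/10), radius 1/35
a5 passes through 1 substitution, ending at center (1/2, 1/2), radius 1/7
a6 passes through 2 substitutions, ending at center (-1/28, 15/28), radius 1/70
a1 passes through 2 substitutions, ending at center (1/28, 15/28), radius 1/70

a1: center (1/28, 15/28), radius 1/70; a2: center (1/2, 0), radius 1/25; a3: center (3/5, -1/10), radius 1/25; a4: center (2/5, 1/10), radius 1/35; a5: center (1/2, 1/2), radius 1/7; a6: center (-1/28, 15/28), radius 1/70


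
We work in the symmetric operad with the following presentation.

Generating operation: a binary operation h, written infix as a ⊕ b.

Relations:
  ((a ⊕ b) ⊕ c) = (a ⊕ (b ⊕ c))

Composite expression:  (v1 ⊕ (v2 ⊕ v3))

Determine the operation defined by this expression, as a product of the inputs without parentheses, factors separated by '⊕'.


Associativity of h dissolves the nesting; only the v-input order survives.
(v2 ⊕ v3) spells out as v2 ⊕ v3
(v1 ⊕ (v2 ⊕ v3)) spells out as v1 ⊕ v2 ⊕ v3

v1 ⊕ v2 ⊕ v3


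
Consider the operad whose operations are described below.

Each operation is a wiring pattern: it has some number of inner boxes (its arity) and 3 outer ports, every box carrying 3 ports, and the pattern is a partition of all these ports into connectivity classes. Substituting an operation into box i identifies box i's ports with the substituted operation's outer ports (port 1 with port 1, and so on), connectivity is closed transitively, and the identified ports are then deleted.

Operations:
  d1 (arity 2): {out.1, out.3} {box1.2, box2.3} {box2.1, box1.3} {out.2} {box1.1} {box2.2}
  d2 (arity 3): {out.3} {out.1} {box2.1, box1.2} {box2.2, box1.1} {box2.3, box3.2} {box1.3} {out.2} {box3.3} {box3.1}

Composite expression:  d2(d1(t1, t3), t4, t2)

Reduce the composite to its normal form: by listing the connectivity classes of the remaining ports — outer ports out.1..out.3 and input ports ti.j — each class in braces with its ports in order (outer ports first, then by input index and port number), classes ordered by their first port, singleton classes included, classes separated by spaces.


{out.1} {out.2} {out.3} {t1.1} {t1.2, t3.3} {t1.3, t3.1} {t2.1} {t2.2, t4.3} {t2.3} {t3.2} {t4.1} {t4.2}

Connectivity passes through glued d2-boundaries; trace each wire chain.
after d1, the pattern on (t1, t3) reads {out.1, out.3} {out.2} {t1.1} {t1.2, t3.3} {t1.3, t3.1} {t3.2} (out.j = its outer ports)
after d2, the pattern on (t1, t3, t4, t2) reads {out.1} {out.2} {out.3} {t1.1} {t1.2, t3.3} {t1.3, t3.1} {t2.1} {t2.2, t4.3} {t2.3} {t3.2} {t4.1} {t4.2} (out.j = its outer ports)


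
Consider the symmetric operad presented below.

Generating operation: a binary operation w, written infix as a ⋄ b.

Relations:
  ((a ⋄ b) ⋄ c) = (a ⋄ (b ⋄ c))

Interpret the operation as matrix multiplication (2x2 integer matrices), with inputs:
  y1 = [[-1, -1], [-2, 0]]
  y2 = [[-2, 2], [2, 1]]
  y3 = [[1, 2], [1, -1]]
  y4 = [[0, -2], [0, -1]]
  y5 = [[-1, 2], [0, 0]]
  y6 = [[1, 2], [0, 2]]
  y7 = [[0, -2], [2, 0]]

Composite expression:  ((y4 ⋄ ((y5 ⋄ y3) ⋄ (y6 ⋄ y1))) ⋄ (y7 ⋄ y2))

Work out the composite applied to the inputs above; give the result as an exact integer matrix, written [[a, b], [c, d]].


[[0, 0], [0, 0]]

(y5 ⋄ y3) = [[1, -4], [0, 0]]
(y6 ⋄ y1) = [[-5, -1], [-4, 0]]
((y5 ⋄ y3) ⋄ (y6 ⋄ y1)) = [[11, -1], [0, 0]]
(y4 ⋄ ((y5 ⋄ y3) ⋄ (y6 ⋄ y1))) = [[0, 0], [0, 0]]
(y7 ⋄ y2) = [[-4, -2], [-4, 4]]
((y4 ⋄ ((y5 ⋄ y3) ⋄ (y6 ⋄ y1))) ⋄ (y7 ⋄ y2)) = [[0, 0], [0, 0]]


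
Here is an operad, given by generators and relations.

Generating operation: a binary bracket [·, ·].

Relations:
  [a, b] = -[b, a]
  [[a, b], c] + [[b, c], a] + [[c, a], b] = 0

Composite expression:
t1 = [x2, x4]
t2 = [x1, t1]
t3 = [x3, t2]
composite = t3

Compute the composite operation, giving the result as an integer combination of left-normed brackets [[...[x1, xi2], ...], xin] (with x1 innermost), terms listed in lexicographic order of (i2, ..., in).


-[[[x1, x2], x4], x3] + [[[x1, x4], x2], x3]

Skip Jacobi rewriting: expand, keep x1-initial words, read off terms.
Composite bracket: [x3, [x1, [x2, x4]]]
Expanding via [a, b] = ab - ba: 8 signed words (2^3 = 8).
Collect the words opening with x1:
  x1x2x4x3 (sign -1) contributes -[[[x1, x2], x4], x3]
  x1x4x2x3 (sign +1) contributes +[[[x1, x4], x2], x3]


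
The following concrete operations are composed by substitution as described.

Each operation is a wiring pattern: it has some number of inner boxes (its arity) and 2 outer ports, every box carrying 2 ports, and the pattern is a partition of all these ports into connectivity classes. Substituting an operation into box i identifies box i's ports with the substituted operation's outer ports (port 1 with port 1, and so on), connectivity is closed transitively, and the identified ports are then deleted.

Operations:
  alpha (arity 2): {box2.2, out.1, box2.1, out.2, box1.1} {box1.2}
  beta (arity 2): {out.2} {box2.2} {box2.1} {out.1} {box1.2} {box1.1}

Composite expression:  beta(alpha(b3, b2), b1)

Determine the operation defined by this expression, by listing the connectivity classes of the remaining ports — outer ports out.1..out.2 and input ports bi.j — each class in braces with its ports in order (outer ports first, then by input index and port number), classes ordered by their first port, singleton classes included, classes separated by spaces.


{out.1} {out.2} {b1.1} {b1.2} {b2.1, b2.2, b3.1} {b3.2}

Connectivity passes through glued beta-boundaries; trace each wire chain.
through alpha, on inputs (b3, b2): {out.1, out.2, b2.1, b2.2, b3.1} {b3.2} (out.j = stage outer ports)
through beta, on inputs (b3, b2, b1): {out.1} {out.2} {b1.1} {b1.2} {b2.1, b2.2, b3.1} {b3.2} (out.j = stage outer ports)


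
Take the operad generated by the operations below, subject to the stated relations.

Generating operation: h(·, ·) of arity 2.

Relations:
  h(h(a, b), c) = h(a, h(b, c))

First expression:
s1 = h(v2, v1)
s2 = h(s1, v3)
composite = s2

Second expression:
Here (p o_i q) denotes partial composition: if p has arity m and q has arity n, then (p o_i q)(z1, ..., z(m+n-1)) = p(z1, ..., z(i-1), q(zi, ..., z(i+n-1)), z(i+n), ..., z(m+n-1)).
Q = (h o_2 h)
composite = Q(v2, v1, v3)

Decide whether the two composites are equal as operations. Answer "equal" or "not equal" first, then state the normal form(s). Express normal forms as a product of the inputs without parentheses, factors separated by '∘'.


equal: each reduces to v2 ∘ v1 ∘ v3


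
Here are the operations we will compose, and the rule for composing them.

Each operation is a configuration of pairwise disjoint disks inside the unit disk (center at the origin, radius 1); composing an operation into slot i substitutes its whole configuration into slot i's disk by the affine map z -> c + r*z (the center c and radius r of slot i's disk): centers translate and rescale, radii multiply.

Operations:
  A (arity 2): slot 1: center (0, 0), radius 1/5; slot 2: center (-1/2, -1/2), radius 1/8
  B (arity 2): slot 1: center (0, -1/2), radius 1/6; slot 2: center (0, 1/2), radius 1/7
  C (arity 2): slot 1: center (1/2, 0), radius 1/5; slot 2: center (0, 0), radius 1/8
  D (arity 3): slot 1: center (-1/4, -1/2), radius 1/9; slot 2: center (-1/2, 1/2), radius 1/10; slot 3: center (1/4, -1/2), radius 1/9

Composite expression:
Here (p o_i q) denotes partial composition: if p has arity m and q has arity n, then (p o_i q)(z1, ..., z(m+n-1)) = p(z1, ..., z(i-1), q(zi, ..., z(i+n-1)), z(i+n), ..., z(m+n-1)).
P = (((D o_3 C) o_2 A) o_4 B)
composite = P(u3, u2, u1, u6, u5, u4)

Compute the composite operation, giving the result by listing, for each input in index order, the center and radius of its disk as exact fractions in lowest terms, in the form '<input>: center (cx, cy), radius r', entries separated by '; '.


u1: center (-11/20, 9/20), radius 1/80; u2: center (-1/2, 1/2), radius 1/50; u3: center (-1/4, -1/2), radius 1/9; u4: center (1/4, -1/2), radius 1/72; u5: center (11/36, -22/45), radius 1/315; u6: center (11/36, -23/45), radius 1/270

Below D, radii multiply path by path; the u-disk centers shift.
input u3: applying the 1 nested substitution gives center (-1/4, -1/2), radius 1/9
input u2: applying the 2 nested substitutions gives center (-1/2, 1/2), radius 1/50
input u1: applying the 2 nested substitutions gives center (-11/20, 9/20), radius 1/80
input u6: applying the 3 nested substitutions gives center (11/36, -23/45), radius 1/270
input u5: applying the 3 nested substitutions gives center (11/36, -22/45), radius 1/315
input u4: applying the 2 nested substitutions gives center (1/4, -1/2), radius 1/72


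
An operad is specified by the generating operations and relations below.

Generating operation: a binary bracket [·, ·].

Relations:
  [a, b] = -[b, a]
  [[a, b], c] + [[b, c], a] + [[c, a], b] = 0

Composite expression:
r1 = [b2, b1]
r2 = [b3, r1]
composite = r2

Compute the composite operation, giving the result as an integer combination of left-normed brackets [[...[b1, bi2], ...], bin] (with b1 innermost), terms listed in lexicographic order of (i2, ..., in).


Expand each bracket as ab - ba; the b1-initial words give the coefficients.
Composite bracket: [b3, [b2, b1]]
Expanding via [a, b] = ab - ba: 4 signed words (2^2 = 4).
The b1-initial words carry the normal form:
  from b1b2b3, sign +1: term +[[b1, b2], b3]

[[b1, b2], b3]


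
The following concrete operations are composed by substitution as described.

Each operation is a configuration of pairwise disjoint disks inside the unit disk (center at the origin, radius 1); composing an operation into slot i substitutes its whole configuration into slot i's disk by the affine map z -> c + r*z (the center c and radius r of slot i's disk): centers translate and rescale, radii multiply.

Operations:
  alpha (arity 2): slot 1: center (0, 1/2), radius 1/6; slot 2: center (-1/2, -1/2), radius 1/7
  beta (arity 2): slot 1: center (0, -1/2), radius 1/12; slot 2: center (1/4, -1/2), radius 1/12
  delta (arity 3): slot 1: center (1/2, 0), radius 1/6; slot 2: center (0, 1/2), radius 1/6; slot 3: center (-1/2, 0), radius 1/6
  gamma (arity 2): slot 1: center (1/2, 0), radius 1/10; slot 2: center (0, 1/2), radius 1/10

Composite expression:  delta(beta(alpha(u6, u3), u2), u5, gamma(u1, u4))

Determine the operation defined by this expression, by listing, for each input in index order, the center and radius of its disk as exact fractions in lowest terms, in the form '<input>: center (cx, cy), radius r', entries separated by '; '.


u1: center (-5/12, 0), radius 1/60; u2: center (13/24, -1/12), radius 1/72; u3: center (71/144, -13/144), radius 1/504; u4: center (-1/2, 1/12), radius 1/60; u5: center (0, 1/2), radius 1/6; u6: center (1/2, -11/144), radius 1/432

Only the slot chain above each u matters under delta; compose those maps.
u6: after 3 affine steps, its disk has center (1/2, -11/144), radius 1/432
u3: after 3 affine steps, its disk has center (71/144, -13/144), radius 1/504
u2: after 2 affine steps, its disk has center (13/24, -1/12), radius 1/72
u5: after 1 affine step, its disk has center (0, 1/2), radius 1/6
u1: after 2 affine steps, its disk has center (-5/12, 0), radius 1/60
u4: after 2 affine steps, its disk has center (-1/2, 1/12), radius 1/60


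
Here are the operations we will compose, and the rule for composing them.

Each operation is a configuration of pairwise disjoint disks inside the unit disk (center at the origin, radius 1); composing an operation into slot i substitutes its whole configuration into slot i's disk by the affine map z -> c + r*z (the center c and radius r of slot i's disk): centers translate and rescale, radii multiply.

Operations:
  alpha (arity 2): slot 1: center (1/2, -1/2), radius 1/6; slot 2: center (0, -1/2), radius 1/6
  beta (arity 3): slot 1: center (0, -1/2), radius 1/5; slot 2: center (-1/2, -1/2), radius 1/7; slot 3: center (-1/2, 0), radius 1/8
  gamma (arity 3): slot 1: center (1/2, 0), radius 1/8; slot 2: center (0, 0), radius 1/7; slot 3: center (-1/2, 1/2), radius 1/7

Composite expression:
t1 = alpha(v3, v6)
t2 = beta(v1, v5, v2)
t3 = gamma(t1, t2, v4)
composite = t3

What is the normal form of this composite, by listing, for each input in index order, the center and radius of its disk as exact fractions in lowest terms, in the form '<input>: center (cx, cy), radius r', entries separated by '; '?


v1: center (0, -1/14), radius 1/35; v2: center (-1/14, 0), radius 1/56; v3: center (9/16, -1/16), radius 1/48; v4: center (-1/2, 1/2), radius 1/7; v5: center (-1/14, -1/14), radius 1/49; v6: center (1/2, -1/16), radius 1/48

Nesting under gamma composes maps z -> c + r*z down each v-path.
for v3, the 2-step affine chain lands on center (9/16, -1/16), radius 1/48
for v6, the 2-step affine chain lands on center (1/2, -1/16), radius 1/48
for v1, the 2-step affine chain lands on center (0, -1/14), radius 1/35
for v5, the 2-step affine chain lands on center (-1/14, -1/14), radius 1/49
for v2, the 2-step affine chain lands on center (-1/14, 0), radius 1/56
for v4, the 1-step affine chain lands on center (-1/2, 1/2), radius 1/7


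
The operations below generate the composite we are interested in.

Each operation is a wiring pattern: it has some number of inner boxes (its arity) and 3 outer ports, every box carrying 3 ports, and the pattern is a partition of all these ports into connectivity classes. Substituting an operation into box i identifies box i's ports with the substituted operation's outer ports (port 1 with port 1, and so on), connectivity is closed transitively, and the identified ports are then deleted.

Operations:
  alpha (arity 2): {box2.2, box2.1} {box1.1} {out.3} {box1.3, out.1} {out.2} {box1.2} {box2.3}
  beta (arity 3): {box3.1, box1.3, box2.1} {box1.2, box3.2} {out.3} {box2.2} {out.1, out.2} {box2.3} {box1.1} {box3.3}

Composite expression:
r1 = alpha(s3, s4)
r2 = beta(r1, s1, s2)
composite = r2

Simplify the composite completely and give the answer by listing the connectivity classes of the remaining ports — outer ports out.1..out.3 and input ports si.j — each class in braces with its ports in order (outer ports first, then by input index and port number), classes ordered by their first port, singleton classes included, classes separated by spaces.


{out.1, out.2} {out.3} {s1.1, s2.1} {s1.2} {s1.3} {s2.2} {s2.3} {s3.1} {s3.2} {s3.3} {s4.1, s4.2} {s4.3}


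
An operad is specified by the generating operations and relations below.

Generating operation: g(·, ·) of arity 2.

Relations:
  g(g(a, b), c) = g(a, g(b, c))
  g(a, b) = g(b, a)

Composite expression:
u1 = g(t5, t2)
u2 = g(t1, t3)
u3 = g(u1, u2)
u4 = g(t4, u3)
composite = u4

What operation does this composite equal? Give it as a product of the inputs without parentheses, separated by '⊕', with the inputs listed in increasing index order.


Both nesting and order wash out for g; what remains is which t's occur.
g(t5, t2) spells out as t5 ⊕ t2
g(t1, t3) spells out as t1 ⊕ t3
g(g(t5, t2), g(t1, t3)) spells out as t5 ⊕ t2 ⊕ t1 ⊕ t3
g(t4, g(g(t5, t2), g(t1, t3))) spells out as t4 ⊕ t5 ⊕ t2 ⊕ t1 ⊕ t3
reordering the factors by index: t1 ⊕ t2 ⊕ t3 ⊕ t4 ⊕ t5

t1 ⊕ t2 ⊕ t3 ⊕ t4 ⊕ t5
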